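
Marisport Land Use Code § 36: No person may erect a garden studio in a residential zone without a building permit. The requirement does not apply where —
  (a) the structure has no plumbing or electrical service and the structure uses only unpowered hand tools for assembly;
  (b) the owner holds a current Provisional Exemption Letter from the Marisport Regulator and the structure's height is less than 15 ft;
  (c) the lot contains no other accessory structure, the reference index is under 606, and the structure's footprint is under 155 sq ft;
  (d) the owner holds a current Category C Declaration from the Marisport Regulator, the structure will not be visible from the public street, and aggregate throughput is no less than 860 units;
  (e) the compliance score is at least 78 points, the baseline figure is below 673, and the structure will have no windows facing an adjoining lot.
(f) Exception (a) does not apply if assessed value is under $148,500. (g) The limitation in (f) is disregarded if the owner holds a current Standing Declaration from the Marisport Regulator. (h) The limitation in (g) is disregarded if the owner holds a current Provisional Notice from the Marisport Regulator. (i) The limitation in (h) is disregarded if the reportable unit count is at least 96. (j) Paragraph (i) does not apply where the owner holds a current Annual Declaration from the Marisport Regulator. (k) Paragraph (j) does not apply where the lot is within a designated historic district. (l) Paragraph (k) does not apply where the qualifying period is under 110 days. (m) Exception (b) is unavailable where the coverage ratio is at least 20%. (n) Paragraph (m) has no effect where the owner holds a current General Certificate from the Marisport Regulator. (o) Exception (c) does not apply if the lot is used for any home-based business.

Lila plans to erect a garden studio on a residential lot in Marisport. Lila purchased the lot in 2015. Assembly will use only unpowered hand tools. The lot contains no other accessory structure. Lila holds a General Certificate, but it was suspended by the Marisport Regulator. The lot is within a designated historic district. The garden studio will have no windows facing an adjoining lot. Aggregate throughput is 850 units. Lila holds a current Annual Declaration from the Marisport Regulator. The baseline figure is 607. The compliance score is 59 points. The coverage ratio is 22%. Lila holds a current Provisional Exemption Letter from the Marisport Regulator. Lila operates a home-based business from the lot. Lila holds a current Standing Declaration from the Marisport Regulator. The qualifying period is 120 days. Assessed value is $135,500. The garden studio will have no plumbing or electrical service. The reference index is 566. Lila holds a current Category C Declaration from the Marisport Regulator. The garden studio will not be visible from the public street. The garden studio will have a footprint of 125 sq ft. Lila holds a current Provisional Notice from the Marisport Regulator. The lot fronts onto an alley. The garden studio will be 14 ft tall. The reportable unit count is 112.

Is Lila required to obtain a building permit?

No — exception (a) applies; Lila does not need a building permit.

Exception (a) is satisfied on its face — there is no plumbing or electrical service; assembly uses only hand tools. As to paragraphs (f)–(l): (f) operates (assessed value is $135,500, under the $148,500 limit), but is set aside by (g): (g) operates — a current Standing Declaration is held. (h) would limit (g) — a current Provisional Notice is held — but (i) sets (h) aside: (i) operates against (h): the reportable unit count is 112, meeting the 96 threshold. (j) operates (a current Annual Declaration is held), but is displaced by (k): (k) is engaged — the lot is in a historic district. (l) is not triggered (the qualifying period is 120 days, not under 110 days), so (k) stands. So (a) applies.
Exception (b)'s conditions are all satisfied: a current Provisional Exemption Letter is held; the structure's height is 14 ft, less than the 15 ft limit. But: (m) is triggered — the coverage ratio is 22%, meeting the 20% threshold. (n) does not operate here (no current General Certificate is held), so (m) stands. (b) is therefore removed.
Exception (c) is satisfied on its face — the lot has no other accessory structure; the reference index is 566, under the 606 limit; the structure's footprint is 125 sq ft, under the 155 sq ft limit. But applying paragraph (o): (o) operates against (c): a home-based business operates on the lot. So (c) is unavailable.
Exception (d) does not apply: aggregate throughput is 850 units, short of 860 units.
Exception (e) does not apply: the compliance score is 59 points, short of 78 points.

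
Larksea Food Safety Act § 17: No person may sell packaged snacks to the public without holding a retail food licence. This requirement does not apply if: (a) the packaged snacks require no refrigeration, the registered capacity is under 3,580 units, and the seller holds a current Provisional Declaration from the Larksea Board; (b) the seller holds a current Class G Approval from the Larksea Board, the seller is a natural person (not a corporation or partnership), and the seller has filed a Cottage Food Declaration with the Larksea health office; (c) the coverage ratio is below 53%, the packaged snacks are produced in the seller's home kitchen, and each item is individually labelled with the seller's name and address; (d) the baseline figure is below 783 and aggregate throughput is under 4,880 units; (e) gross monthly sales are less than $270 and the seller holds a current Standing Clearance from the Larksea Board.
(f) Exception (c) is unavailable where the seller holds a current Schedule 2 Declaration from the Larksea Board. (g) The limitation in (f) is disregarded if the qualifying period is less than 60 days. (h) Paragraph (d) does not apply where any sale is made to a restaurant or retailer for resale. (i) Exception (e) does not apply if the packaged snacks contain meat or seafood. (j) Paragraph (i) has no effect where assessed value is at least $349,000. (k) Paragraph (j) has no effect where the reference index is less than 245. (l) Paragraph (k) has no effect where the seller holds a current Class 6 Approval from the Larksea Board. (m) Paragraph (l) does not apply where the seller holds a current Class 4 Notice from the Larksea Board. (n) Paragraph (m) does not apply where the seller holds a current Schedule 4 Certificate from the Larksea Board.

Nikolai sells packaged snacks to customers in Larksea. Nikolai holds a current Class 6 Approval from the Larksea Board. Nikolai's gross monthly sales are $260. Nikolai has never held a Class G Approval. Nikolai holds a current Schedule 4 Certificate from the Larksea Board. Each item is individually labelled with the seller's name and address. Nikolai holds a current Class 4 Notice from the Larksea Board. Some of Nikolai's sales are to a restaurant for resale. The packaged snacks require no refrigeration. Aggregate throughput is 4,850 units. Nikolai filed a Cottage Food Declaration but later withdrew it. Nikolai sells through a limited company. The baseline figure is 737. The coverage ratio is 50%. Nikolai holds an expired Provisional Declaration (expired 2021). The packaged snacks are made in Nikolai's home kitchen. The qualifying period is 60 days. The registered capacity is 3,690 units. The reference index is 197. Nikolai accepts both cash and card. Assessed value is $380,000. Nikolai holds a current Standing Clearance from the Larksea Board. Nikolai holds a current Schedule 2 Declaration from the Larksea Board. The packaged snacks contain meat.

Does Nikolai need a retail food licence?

Exception (a) fails — the registered capacity is 3,690 units, not under 3,580 units.
Exception (b) requires that the seller holds a current Class G Approval from the Larksea Board; but no current Class G Approval is held, so (b) is unavailable.
Exception (c) is satisfied on its face — the coverage ratio is 50%, below the 53% limit; the packaged snacks are home-kitchen produced; items are individually labelled. But: (f) operates against (c): a current Schedule 2 Declaration is held. (g), which would lift (f), is not engaged — the qualifying period is 60 days, not less than 60 days. (c) is therefore removed.
Exception (d): the baseline figure is 737, below the 783 limit; aggregate throughput is 4,850 units, under the 4,880 units limit — every condition holds. But applying paragraph (h): (h) is triggered — some sales are to a restaurant for resale. (d) is therefore removed.
Exception (e) is satisfied on its face — gross monthly sales are $260, less than the $270 limit; a current Standing Clearance is held. As to paragraphs (i)–(n): (i) is engaged (the packaged snacks contain meat), but is displaced by (j): (j) operates against (i): assessed value is $380,000, meeting the $349,000 threshold. (k) would limit (j) — the reference index is 197, less than the 245 limit — but (l) sets (k) aside: (l) applies — a current Class 6 Approval is held. (m) would limit (l) — a current Class 4 Notice is held — but (n) sets (m) aside: (n) is triggered — a current Schedule 4 Certificate is held. Exception (e) stands.

No — exception (e) applies; Nikolai is not required to hold a retail food licence.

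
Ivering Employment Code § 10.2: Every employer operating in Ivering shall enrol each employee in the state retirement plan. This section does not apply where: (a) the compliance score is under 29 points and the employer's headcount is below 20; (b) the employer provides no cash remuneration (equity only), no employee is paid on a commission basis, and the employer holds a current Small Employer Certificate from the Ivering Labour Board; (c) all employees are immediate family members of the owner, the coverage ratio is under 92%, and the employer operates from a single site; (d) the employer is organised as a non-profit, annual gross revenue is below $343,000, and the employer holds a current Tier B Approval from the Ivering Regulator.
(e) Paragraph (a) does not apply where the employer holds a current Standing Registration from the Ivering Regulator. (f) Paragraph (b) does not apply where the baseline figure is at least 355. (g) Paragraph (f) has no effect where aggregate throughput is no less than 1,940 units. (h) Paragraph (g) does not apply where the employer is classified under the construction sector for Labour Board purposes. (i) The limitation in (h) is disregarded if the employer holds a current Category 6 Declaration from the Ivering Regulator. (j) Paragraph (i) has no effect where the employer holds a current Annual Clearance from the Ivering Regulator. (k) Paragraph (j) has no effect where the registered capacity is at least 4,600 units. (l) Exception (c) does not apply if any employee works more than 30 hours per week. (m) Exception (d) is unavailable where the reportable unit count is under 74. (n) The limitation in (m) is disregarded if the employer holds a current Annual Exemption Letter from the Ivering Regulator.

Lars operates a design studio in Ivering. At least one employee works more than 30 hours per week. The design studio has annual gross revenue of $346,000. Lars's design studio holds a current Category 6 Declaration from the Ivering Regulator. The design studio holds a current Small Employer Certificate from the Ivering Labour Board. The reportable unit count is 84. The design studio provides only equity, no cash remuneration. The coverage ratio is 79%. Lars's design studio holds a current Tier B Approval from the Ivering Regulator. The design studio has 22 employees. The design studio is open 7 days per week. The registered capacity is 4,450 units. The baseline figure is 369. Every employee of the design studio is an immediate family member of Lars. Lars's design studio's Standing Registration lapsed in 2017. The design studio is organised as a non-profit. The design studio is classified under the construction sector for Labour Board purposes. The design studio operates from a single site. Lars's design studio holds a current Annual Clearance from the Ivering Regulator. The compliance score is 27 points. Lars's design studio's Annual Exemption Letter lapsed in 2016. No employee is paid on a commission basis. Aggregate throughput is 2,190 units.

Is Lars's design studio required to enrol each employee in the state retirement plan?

Exception (a) requires that the employer's headcount is below 20; but the employer's headcount is 22, not below 20, so (a) is unavailable.
Exception (b) is satisfied on its face — remuneration is equity-only; no employee is paid on commission; a current Small Employer Certificate is held. Turning to paragraphs (f)–(k): (f) is triggered — the baseline figure is 369, meeting the 355 threshold. (g) operates (aggregate throughput is 2,190 units, meeting the 1,940 units threshold), but is itself disapplied by (h): (h) operates against (g): the design studio is classified under the construction sector. (i) operates (a current Category 6 Declaration is held), but is overridden by (j): (j) operates against (i): a current Annual Clearance is held. (k) does not operate here (the registered capacity is 4,450 units, short of 4,600 units), so (j) stands. So (b) is unavailable.
Exception (c)'s conditions are all satisfied: every employee is an immediate family member; the coverage ratio is 79%, under the 92% limit; the employer operates from a single site. However, paragraph (l) must be considered: (l) is engaged — at least one employee exceeds 30 hours/week. Exception (c) does not apply.
Exception (d) fails — annual gross revenue is $346,000, not below $343,000.
None of the exceptions is available; § 10.2 applies in full.

Yes — Lars's design studio must enrol each employee in the state retirement plan.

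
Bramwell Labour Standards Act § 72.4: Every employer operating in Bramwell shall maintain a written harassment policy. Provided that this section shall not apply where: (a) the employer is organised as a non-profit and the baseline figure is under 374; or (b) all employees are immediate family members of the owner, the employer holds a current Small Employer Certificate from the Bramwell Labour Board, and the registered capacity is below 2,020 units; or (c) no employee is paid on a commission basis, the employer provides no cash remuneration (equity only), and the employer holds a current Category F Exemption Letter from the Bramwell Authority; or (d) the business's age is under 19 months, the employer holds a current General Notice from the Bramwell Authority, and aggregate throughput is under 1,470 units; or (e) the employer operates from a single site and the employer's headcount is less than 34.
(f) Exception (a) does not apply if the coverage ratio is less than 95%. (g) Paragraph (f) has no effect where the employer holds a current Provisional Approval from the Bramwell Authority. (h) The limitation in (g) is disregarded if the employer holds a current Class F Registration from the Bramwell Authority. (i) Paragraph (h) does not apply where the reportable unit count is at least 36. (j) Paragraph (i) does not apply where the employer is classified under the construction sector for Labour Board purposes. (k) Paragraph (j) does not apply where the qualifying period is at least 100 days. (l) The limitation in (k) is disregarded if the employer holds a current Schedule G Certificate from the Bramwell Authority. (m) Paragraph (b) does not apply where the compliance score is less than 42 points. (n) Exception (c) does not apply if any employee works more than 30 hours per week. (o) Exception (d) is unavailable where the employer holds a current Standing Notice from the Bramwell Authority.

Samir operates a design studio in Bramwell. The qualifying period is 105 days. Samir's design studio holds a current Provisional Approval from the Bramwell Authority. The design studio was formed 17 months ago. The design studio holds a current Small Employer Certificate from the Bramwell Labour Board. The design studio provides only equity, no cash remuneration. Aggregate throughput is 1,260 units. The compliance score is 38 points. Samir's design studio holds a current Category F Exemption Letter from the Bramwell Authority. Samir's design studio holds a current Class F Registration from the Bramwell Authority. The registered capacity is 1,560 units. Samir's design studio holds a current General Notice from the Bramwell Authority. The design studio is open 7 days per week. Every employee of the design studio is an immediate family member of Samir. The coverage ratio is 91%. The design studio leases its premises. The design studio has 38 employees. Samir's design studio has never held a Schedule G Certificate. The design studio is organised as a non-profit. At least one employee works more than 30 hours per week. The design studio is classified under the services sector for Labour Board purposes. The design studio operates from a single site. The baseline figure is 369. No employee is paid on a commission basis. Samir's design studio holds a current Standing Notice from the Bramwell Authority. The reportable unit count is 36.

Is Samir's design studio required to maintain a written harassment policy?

No — exception (a) applies; Samir's design studio is not required to maintain a written harassment policy.

Exception (a) is satisfied on its face — the employer is a non-profit; the baseline figure is 369, under the 374 limit. Under paragraphs (f)–(l): (f) applies (the coverage ratio is 91%, less than the 95% limit), but yields to (g): (g) applies — a current Provisional Approval is held. (h) would limit (g) — a current Class F Registration is held — but (i) sets (h) aside: (i) operates against (h): the reportable unit count is 36, meeting the 36 threshold. (j), which would lift (i), does not operate here — the design studio is classified under the services sector. So (a) applies.
All of (b)'s requirements are met (every employee is an immediate family member; a current Small Employer Certificate is held; the registered capacity is 1,560 units, below the 2,020 units limit). But applying paragraph (m): (m) is engaged — the compliance score is 38 points, less than the 42 points limit. Exception (b) does not apply.
Exception (c)'s conditions are all satisfied: no employee is paid on commission; remuneration is equity-only; a current Category F Exemption Letter is held. However, paragraph (n) must be considered: (n) is triggered — at least one employee exceeds 30 hours/week. Exception (c) does not apply.
Exception (d) is satisfied on its face — the business's age is 17 months, under the 19 months limit; a current General Notice is held; aggregate throughput is 1,260 units, under the 1,470 units limit. Turning to paragraph (o): (o) operates against (d): a current Standing Notice is held. (d) is therefore removed.
Exception (e) does not apply: the employer's headcount is 38, not less than 34.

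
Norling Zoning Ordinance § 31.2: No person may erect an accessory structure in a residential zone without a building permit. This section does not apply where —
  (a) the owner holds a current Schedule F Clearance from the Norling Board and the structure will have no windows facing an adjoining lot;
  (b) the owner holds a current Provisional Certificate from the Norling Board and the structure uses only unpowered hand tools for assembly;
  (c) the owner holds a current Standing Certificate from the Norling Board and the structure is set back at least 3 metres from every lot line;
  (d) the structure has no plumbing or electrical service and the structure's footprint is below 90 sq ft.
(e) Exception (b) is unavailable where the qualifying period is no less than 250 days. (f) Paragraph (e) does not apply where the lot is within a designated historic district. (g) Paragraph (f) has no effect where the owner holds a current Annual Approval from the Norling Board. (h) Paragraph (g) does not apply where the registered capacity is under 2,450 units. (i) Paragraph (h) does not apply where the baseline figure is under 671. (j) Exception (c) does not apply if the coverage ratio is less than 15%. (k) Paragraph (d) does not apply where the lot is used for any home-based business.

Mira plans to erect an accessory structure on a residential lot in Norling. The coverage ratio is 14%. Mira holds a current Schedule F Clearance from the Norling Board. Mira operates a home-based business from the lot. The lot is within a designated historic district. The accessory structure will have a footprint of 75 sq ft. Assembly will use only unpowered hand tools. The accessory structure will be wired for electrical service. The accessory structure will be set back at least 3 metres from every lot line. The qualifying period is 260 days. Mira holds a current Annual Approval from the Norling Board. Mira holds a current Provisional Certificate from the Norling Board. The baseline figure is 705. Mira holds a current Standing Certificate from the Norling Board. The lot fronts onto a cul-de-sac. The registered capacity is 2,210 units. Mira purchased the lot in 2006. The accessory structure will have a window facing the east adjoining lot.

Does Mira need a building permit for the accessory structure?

Exception (a) does not apply: a window faces an adjoining lot.
Exception (b): a current Provisional Certificate is held; assembly uses only hand tools — every condition holds. Under paragraphs (e)–(i): (e) would limit (b) — the qualifying period is 260 days, meeting the 250 days threshold — but (f) sets (e) aside: (f) operates against (e): the lot is in a historic district. (g) applies (a current Annual Approval is held), but is set aside by (h): (h) operates against (g): the registered capacity is 2,210 units, under the 2,450 units limit. (i), which would lift (h), does not operate here — the baseline figure is 705, not under 671. Exception (b) stands.
Exception (c) is satisfied on its face — a current Standing Certificate is held; the setback is at least 3 m on every side. However, paragraph (j) must be considered: (j) operates against (c): the coverage ratio is 14%, less than the 15% limit. (c) is therefore removed.
Exception (d) requires that the structure has no plumbing or electrical service; but electrical service is planned, so (d) is unavailable.

No — exception (b) applies; Mira does not need a building permit.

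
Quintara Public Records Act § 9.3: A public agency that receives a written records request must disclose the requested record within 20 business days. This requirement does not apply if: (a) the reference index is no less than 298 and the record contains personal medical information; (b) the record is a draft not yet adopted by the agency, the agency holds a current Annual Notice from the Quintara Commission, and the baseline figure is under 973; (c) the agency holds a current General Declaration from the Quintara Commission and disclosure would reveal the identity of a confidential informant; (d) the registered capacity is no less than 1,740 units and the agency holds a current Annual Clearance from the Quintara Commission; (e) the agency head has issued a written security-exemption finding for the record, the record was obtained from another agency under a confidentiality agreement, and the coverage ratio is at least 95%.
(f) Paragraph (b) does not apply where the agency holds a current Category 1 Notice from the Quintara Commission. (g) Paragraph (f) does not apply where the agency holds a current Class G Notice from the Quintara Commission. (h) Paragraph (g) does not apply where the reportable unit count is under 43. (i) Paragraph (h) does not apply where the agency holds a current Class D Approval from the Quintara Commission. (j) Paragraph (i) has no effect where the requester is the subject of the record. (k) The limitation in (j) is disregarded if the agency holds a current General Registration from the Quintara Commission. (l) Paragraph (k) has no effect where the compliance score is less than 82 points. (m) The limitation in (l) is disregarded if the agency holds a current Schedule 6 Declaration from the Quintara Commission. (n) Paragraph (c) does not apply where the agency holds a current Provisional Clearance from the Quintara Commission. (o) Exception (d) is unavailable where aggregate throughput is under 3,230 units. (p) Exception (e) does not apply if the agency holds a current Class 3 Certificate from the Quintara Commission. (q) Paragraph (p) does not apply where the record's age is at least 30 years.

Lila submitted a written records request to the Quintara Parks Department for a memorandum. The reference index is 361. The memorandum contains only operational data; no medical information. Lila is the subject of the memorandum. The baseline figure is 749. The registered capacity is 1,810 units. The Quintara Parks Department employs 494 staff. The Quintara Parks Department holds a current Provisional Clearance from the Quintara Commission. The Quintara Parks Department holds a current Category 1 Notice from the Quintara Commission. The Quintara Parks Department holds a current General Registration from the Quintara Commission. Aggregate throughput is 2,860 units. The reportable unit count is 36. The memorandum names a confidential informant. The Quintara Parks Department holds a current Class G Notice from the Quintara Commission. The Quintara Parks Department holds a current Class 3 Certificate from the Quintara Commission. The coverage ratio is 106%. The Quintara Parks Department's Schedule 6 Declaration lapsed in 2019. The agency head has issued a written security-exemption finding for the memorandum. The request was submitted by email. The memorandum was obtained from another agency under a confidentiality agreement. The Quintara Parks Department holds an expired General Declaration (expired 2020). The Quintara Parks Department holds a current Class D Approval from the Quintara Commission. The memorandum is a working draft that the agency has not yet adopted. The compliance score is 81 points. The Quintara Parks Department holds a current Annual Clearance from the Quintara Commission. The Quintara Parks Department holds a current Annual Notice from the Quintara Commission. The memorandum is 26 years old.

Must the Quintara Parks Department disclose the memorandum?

Yes — the Quintara Parks Department must disclose the memorandum.

Exception (a) does not apply: the memorandum contains only operational data.
All of (b)'s requirements are met (the memorandum is an unadopted draft; a current Annual Notice is held; the baseline figure is 749, under the 973 limit). But: (f) operates against (b): a current Category 1 Notice is held. (g) applies (a current Class G Notice is held), but is set aside by (h): (h) operates — the reportable unit count is 36, under the 43 limit. (i) is triggered (a current Class D Approval is held), but is set aside by (j): (j) operates against (i): Lila is the subject of the memorandum. (k) would limit (j) — a current General Registration is held — but (l) sets (k) aside: (l) operates against (k): the compliance score is 81 points, less than the 82 points limit. (m) is inapplicable (the Schedule 6 Declaration is not current), so (l) stands. (b) is therefore removed.
Exception (c) requires that the agency holds a current General Declaration from the Quintara Commission; but no current General Declaration is held, so (c) is unavailable.
Exception (d): the registered capacity is 1,810 units, meeting the 1,740 units threshold; a current Annual Clearance is held — every condition holds. But: (o) applies — aggregate throughput is 2,860 units, under the 3,230 units limit. So (d) is unavailable.
Exception (e) is satisfied on its face — a written security-exemption finding has been issued; the memorandum was obtained under a confidentiality agreement; the coverage ratio is 106%, meeting the 95% threshold. Turning to paragraphs (p)–(q): (p) operates against (e): a current Class 3 Certificate is held. (q), which would lift (p), is inapplicable — the record's age is 26 years, short of 30 years. (e) is therefore removed.
None of the exceptions is available; § 9.3 applies in full.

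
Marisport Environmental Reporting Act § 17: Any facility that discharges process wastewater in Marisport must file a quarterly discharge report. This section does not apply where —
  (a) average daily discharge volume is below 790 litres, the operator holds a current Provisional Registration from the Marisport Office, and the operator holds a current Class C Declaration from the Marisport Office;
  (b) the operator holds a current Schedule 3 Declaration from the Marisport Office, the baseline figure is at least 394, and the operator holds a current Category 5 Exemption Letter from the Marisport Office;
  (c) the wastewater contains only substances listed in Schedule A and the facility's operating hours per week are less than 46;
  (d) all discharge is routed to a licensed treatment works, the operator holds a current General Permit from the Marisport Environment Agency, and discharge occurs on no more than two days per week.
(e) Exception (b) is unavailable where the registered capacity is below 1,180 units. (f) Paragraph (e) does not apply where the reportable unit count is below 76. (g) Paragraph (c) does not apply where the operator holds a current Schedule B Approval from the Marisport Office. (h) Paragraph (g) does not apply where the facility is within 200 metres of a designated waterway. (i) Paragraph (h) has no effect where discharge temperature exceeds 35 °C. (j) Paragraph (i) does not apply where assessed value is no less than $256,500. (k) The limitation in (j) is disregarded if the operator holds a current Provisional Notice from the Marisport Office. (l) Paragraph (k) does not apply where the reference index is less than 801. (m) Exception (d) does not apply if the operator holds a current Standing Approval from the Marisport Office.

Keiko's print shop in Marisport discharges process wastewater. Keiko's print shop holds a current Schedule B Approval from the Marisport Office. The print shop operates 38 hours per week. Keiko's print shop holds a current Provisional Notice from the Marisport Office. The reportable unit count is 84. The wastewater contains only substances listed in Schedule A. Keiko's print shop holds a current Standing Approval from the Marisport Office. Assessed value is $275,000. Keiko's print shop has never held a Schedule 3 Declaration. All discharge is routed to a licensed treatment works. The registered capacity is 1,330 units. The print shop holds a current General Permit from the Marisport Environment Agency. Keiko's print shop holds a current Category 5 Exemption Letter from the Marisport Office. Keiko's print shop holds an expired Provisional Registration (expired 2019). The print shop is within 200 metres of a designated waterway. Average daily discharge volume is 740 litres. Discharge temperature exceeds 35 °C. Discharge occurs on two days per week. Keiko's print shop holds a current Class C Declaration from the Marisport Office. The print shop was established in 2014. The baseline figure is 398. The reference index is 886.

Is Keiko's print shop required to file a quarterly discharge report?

Yes — Keiko's print shop must file a quarterly discharge report.

Exception (a) does not apply: there is no Provisional Registration in force.
Exception (b) requires that the operator holds a current Schedule 3 Declaration from the Marisport Office; but there is no Schedule 3 Declaration in force, so (b) is unavailable.
Exception (c)'s conditions are all satisfied: the wastewater is Schedule-A-only; the facility's operating hours per week are 38, less than the 46 limit. But applying paragraphs (g)–(l): (g) is triggered — a current Schedule B Approval is held. (h) would limit (g) — the print shop is within 200 m of a designated waterway — but (i) sets (h) aside: (i) is engaged — discharge temperature exceeds 35 °C. (j) is engaged (assessed value is $275,000, meeting the $256,500 threshold), but yields to (k): (k) operates — a current Provisional Notice is held. (l), which would lift (k), is inapplicable — the reference index is 886, not less than 801. So (c) is unavailable.
Exception (d)'s conditions are all satisfied: discharge is routed to a licensed treatment works; a current General Permit is held; discharge occurs on no more than two days per week. But: (m) operates against (d): a current Standing Approval is held. So (d) is unavailable.
None of the exceptions is available; § 17 applies in full.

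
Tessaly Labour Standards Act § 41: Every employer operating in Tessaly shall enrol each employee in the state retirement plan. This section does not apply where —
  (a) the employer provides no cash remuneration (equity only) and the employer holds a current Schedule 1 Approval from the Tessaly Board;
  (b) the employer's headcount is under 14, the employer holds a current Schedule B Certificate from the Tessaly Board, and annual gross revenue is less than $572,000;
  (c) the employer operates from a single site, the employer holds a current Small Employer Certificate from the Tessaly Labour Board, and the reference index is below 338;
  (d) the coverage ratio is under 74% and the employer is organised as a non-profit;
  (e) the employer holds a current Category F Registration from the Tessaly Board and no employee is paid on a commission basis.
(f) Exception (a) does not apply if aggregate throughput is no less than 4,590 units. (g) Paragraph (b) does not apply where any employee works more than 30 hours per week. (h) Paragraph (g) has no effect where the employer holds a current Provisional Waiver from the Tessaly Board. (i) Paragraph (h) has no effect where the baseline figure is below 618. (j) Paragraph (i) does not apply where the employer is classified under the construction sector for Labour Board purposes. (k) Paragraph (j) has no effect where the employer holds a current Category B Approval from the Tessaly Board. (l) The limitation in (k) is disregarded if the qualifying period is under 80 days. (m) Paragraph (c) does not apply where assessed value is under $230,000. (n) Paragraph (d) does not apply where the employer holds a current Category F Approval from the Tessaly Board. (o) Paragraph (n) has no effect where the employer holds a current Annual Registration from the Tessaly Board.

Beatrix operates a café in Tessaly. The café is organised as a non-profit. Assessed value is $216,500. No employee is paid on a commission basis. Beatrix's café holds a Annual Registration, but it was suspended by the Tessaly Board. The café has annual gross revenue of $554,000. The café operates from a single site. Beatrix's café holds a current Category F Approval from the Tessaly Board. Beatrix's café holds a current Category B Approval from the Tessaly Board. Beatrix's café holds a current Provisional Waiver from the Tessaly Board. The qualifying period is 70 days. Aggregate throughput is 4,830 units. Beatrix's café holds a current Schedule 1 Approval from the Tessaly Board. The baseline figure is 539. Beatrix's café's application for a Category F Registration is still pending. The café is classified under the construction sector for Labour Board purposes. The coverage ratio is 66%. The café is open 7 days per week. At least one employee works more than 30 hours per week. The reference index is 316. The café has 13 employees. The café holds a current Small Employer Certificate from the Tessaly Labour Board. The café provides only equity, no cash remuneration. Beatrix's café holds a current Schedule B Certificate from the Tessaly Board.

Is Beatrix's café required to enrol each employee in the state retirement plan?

No — exception (b) applies; Beatrix's café is not required to enrol each employee in the state retirement plan.

Exception (a)'s conditions are all satisfied: remuneration is equity-only; a current Schedule 1 Approval is held. But applying paragraph (f): (f) operates against (a): aggregate throughput is 4,830 units, meeting the 4,590 units threshold. (a) is therefore removed.
Exception (b): the employer's headcount is 13, under the 14 limit; a current Schedule B Certificate is held; annual gross revenue is $554,000, less than the $572,000 limit — every condition holds. Applying paragraphs (g)–(l): (g) would limit (b) — at least one employee exceeds 30 hours/week — but (h) sets (g) aside: (h) is engaged — a current Provisional Waiver is held. (i) would limit (h) — the baseline figure is 539, below the 618 limit — but (j) sets (i) aside: (j) operates against (i): the café is classified under the construction sector. (k) applies (a current Category B Approval is held), but is set aside by (l): (l) operates against (k): the qualifying period is 70 days, under the 80 days limit. So (b) applies.
Exception (c) is satisfied on its face — the employer operates from a single site; a current Small Employer Certificate is held; the reference index is 316, below the 338 limit. Turning to paragraph (m): (m) operates against (c): assessed value is $216,500, under the $230,000 limit. So (c) is unavailable.
All of (d)'s requirements are met (the coverage ratio is 66%, under the 74% limit; the employer is a non-profit). Turning to paragraphs (n)–(o): (n) operates against (d): a current Category F Approval is held. (o) is not triggered (no current Annual Registration is held), so (n) stands. (d) is therefore removed.
Exception (e) does not apply: there is no Category F Registration in force.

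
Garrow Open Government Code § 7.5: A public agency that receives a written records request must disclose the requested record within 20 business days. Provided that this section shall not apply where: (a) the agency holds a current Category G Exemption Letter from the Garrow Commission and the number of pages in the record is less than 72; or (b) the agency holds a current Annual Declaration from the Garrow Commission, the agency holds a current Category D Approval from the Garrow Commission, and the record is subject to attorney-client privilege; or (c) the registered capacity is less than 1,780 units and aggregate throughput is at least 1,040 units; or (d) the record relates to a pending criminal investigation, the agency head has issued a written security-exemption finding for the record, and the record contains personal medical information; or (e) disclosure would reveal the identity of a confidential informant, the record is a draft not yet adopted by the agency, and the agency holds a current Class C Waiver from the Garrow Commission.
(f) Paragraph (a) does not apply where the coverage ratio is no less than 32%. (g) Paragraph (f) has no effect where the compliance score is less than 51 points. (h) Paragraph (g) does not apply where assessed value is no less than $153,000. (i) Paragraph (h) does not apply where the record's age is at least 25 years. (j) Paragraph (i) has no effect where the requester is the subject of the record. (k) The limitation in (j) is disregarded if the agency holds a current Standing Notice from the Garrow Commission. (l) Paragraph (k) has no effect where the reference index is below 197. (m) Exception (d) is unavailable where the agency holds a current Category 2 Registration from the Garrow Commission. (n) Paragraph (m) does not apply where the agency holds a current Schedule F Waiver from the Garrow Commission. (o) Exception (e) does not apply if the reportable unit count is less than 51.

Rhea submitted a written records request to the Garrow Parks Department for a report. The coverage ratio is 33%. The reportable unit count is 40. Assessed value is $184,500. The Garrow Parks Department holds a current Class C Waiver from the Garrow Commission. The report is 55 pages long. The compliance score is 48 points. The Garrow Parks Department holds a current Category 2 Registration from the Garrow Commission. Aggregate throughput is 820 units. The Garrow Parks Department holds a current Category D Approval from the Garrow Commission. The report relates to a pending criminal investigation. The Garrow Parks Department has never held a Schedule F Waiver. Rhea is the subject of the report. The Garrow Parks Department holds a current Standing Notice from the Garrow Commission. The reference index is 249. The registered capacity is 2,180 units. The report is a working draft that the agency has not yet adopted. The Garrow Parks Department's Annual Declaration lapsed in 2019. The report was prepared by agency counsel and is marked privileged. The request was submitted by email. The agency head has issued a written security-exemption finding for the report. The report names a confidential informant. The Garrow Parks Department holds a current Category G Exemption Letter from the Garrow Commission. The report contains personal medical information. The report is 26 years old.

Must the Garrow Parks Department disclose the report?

Exception (a): a current Category G Exemption Letter is held; the number of pages in the record is 55, less than the 72 limit — every condition holds. Applying paragraphs (f)–(l): (f) would limit (a) — the coverage ratio is 33%, meeting the 32% threshold — but (g) sets (f) aside: (g) is triggered — the compliance score is 48 points, less than the 51 points limit. (h) is triggered (assessed value is $184,500, meeting the $153,000 threshold), but yields to (i): (i) applies — the record's age is 26 years, meeting the 25 years threshold. (j) would limit (i) — Rhea is the subject of the report — but (k) sets (j) aside: (k) operates — a current Standing Notice is held. (l), which would lift (k), does not operate here — the reference index is 249, not below 197. So (a) applies.
Exception (b) requires that the agency holds a current Annual Declaration from the Garrow Commission; but the Annual Declaration is not current, so (b) is unavailable.
Exception (c) fails — the registered capacity is 2,180 units, not less than 1,780 units.
Exception (d) is satisfied on its face — the report relates to a pending investigation; a written security-exemption finding has been issued; the report contains personal medical information. But: (m) operates — a current Category 2 Registration is held. (n), which would lift (m), is not triggered — no current Schedule F Waiver is held. Exception (d) does not apply.
Exception (e): the report names a confidential informant; the report is an unadopted draft; a current Class C Waiver is held — every condition holds. However, paragraph (o) must be considered: (o) operates against (e): the reportable unit count is 40, less than the 51 limit. So (e) is unavailable.

No — exception (a) applies; the Garrow Parks Department is not required to disclose the report.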